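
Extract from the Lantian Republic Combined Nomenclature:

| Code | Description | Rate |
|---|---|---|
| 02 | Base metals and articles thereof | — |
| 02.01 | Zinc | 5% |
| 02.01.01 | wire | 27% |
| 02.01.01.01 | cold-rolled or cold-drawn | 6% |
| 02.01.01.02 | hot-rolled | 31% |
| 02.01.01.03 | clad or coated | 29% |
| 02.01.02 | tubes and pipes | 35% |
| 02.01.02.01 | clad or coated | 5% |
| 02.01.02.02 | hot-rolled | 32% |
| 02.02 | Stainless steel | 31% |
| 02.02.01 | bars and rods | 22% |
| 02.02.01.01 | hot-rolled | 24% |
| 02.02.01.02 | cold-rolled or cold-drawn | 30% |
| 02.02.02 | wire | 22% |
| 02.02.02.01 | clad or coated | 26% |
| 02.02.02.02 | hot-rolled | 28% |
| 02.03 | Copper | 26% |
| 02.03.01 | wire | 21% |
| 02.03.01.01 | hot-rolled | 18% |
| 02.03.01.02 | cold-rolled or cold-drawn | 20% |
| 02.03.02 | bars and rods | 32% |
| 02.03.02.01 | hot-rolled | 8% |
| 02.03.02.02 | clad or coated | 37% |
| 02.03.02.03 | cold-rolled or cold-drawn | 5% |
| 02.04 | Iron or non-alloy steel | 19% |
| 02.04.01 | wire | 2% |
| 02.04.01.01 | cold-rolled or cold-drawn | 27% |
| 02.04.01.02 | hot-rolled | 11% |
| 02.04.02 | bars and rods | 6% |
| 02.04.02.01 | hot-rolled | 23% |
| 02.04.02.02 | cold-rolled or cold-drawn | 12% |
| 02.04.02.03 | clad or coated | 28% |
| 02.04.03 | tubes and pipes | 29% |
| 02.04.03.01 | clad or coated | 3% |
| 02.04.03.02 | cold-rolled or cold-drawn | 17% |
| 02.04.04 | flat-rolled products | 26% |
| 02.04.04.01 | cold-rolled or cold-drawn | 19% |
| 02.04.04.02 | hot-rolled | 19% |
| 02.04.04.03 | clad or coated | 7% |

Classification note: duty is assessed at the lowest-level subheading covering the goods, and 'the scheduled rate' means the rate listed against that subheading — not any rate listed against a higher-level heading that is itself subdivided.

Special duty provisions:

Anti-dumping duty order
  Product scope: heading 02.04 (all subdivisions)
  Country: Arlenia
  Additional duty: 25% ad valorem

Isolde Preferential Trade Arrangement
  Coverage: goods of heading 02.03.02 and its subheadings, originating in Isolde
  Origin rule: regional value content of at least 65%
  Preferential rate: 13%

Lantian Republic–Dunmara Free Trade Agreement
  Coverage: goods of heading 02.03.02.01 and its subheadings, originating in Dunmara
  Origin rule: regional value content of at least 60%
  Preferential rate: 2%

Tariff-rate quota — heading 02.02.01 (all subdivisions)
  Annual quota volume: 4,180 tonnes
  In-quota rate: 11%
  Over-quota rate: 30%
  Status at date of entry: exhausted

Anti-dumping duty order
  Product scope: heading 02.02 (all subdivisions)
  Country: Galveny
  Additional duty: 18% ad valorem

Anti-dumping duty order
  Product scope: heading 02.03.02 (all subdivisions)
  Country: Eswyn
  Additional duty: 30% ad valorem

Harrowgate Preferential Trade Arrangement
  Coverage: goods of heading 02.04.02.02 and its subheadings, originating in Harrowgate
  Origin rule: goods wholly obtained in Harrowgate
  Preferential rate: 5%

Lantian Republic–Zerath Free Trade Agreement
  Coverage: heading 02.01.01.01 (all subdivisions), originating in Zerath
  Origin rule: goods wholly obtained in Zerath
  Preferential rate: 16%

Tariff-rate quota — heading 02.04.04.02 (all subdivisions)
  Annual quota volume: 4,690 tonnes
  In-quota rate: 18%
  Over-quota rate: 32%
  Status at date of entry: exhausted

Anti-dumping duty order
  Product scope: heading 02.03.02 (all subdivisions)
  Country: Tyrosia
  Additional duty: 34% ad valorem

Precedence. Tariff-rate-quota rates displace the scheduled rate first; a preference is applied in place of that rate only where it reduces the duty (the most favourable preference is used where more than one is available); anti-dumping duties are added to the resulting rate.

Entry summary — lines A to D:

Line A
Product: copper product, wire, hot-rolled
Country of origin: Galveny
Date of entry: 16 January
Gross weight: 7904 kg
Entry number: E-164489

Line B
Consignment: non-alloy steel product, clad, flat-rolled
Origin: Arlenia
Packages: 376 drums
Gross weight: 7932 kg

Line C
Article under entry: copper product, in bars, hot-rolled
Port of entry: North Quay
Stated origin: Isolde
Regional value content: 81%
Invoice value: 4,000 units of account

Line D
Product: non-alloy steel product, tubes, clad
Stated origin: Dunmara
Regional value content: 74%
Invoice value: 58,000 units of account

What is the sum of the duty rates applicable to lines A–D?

Line A: copper → 02.03; wire → 02.03.01; hot-rolled → 02.03.01.01. Scheduled 18%. No special measure applies. → 18%.
Line B: non-alloy steel → 02.04; flat-rolled → 02.04.04; clad → 02.04.04.03. Scheduled 7%. anti-dumping (Arlenia, 02.04): +25%; total 7% + 25% = 32%. → 32%.
Line C: copper → 02.03; in bars → 02.03.02; hot-rolled → 02.03.02.01. Scheduled 8%. Isolde agreement on 02.03.02: RVC ≥ 65% → 13% available; preference 13% not lower than 8% → no reduction. → 8%.
Line D: non-alloy steel → 02.04; tubes → 02.04.03; clad → 02.04.03.01. Scheduled 3%. Dunmara agreement on 02.03.02.01: 02.04.03.01 not covered. → 3%.
Sum: 18% + 32% + 8% + 3% = 61%.

61%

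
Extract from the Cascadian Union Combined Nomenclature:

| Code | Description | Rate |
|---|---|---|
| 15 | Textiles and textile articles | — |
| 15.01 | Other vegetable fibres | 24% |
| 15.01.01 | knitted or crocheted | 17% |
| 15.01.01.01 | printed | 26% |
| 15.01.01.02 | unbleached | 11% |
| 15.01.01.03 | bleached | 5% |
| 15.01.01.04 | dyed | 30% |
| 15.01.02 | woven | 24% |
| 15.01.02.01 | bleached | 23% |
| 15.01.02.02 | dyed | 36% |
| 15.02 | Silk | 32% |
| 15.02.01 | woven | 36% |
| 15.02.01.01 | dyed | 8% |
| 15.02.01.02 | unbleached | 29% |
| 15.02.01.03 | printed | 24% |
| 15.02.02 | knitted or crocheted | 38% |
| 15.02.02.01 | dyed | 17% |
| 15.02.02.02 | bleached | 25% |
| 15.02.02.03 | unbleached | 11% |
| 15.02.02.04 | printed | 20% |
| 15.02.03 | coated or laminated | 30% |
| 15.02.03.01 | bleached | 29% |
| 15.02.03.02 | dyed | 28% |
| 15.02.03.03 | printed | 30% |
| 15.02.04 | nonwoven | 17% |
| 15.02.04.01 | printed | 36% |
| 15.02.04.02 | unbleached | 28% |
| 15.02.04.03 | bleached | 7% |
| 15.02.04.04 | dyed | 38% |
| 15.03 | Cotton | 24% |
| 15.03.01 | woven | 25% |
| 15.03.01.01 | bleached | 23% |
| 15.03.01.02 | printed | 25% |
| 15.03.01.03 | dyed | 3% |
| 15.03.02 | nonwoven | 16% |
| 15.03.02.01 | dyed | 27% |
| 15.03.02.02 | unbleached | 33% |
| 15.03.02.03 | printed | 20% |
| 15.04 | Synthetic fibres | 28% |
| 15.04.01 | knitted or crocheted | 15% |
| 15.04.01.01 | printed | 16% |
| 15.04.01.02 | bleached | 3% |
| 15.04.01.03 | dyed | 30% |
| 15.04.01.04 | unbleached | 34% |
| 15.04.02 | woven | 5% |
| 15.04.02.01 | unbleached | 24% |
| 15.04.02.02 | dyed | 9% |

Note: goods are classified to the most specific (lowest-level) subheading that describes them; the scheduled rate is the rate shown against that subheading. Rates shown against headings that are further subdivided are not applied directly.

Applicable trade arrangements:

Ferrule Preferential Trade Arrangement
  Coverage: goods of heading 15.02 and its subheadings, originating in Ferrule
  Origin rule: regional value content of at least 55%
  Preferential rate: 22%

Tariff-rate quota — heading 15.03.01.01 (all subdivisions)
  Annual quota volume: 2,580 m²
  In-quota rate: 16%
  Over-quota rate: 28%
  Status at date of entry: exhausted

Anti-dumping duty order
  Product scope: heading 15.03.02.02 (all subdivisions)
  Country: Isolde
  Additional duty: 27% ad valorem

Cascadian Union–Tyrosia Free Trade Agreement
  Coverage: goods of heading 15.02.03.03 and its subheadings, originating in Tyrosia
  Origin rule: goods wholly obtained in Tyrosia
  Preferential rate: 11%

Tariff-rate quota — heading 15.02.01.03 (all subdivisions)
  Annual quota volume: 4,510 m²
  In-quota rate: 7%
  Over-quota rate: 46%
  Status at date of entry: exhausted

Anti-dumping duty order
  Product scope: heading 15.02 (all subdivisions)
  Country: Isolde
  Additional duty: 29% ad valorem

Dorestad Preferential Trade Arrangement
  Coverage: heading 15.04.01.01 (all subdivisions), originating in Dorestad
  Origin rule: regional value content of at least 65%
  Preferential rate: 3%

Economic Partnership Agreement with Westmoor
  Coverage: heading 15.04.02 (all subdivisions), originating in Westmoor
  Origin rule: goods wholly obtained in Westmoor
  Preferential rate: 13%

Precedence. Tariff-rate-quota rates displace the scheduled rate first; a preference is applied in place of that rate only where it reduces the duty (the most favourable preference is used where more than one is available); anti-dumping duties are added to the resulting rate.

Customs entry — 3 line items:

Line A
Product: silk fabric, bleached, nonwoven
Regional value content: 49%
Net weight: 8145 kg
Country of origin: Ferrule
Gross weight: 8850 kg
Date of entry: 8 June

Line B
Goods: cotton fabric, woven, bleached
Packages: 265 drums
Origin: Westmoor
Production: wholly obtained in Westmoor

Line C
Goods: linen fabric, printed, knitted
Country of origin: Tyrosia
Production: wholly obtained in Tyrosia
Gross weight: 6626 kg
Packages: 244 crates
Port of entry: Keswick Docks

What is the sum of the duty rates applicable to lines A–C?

Line A: silk → 15.02; nonwoven → 15.02.04; bleached → 15.02.04.03. Scheduled 7%. Ferrule agreement on 15.02: RVC < 55%. → 7%.
Line B: cotton → 15.03; woven → 15.03.01; bleached → 15.03.01.01. Scheduled 23%. quota on 15.03.01.01 exhausted → over-quota 28%; Westmoor agreement on 15.04.02: 15.03.01.01 not covered. → 28%.
Line C: linen → 15.01; knitted → 15.01.01; printed → 15.01.01.01. Scheduled 26%. Tyrosia agreement on 15.02.03.03: 15.01.01.01 not covered. → 26%.
Sum: 7% + 28% + 26% = 61%.

61%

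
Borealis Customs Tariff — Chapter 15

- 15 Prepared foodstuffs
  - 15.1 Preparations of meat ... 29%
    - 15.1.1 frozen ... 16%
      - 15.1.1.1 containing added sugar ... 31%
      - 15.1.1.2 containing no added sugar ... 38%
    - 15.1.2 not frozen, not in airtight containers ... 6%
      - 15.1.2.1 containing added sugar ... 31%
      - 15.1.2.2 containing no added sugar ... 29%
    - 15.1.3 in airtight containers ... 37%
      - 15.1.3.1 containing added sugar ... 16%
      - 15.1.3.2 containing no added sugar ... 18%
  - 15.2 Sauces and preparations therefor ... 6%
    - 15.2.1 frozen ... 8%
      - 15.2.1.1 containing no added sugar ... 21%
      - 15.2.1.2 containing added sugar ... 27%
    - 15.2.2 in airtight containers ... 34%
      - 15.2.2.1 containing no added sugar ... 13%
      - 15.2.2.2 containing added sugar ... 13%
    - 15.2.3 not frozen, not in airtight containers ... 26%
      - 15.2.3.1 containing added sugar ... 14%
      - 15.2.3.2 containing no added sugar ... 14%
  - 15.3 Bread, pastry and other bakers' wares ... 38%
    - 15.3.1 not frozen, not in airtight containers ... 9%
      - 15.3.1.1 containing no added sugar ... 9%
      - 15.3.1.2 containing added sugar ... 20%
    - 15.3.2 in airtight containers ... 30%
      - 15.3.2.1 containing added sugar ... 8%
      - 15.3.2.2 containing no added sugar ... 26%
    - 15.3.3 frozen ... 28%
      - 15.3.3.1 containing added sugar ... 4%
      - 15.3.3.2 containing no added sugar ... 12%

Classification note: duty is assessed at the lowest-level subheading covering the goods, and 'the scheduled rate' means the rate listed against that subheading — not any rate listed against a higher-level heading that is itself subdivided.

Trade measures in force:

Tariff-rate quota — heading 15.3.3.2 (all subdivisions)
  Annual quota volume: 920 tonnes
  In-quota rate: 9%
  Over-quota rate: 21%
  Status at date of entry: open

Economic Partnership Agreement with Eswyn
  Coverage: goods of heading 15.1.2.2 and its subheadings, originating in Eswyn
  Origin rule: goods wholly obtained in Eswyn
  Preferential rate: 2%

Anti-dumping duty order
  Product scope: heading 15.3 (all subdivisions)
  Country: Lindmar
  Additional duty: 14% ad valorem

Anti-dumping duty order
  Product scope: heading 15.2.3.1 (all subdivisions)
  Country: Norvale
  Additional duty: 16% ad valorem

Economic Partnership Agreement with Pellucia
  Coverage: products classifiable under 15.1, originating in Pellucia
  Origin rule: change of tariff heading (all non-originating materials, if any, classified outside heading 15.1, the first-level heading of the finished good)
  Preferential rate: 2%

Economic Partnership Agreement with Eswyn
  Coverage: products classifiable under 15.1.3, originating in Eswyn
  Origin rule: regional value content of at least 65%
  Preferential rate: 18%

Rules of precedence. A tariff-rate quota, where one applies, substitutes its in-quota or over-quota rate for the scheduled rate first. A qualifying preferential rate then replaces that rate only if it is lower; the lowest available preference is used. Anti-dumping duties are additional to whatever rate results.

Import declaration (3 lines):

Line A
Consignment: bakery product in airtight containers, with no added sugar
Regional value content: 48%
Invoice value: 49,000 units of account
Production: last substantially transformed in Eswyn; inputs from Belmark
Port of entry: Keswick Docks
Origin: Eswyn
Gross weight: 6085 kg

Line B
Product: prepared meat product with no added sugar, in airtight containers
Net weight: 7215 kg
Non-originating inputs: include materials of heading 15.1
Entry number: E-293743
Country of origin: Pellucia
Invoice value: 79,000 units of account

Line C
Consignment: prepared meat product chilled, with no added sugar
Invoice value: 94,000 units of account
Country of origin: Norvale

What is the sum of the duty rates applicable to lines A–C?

Line A: bakery product → 15.3; in airtight containers → 15.3.2; with no added sugar → 15.3.2.2. Scheduled 26%. Eswyn agreement on 15.1.2.2: 15.3.2.2 not covered; Eswyn agreement on 15.1.3: 15.3.2.2 not covered. → 26%.
Line B: prepared meat product → 15.1; in airtight containers → 15.1.3; with no added sugar → 15.1.3.2. Scheduled 18%. Pellucia agreement on 15.1: CTH not met. → 18%.
Line C: prepared meat product → 15.1; chilled → 15.1.2; with no added sugar → 15.1.2.2. Scheduled 29%. No special measure applies. → 29%.
Sum: 26% + 18% + 29% = 73%.

73%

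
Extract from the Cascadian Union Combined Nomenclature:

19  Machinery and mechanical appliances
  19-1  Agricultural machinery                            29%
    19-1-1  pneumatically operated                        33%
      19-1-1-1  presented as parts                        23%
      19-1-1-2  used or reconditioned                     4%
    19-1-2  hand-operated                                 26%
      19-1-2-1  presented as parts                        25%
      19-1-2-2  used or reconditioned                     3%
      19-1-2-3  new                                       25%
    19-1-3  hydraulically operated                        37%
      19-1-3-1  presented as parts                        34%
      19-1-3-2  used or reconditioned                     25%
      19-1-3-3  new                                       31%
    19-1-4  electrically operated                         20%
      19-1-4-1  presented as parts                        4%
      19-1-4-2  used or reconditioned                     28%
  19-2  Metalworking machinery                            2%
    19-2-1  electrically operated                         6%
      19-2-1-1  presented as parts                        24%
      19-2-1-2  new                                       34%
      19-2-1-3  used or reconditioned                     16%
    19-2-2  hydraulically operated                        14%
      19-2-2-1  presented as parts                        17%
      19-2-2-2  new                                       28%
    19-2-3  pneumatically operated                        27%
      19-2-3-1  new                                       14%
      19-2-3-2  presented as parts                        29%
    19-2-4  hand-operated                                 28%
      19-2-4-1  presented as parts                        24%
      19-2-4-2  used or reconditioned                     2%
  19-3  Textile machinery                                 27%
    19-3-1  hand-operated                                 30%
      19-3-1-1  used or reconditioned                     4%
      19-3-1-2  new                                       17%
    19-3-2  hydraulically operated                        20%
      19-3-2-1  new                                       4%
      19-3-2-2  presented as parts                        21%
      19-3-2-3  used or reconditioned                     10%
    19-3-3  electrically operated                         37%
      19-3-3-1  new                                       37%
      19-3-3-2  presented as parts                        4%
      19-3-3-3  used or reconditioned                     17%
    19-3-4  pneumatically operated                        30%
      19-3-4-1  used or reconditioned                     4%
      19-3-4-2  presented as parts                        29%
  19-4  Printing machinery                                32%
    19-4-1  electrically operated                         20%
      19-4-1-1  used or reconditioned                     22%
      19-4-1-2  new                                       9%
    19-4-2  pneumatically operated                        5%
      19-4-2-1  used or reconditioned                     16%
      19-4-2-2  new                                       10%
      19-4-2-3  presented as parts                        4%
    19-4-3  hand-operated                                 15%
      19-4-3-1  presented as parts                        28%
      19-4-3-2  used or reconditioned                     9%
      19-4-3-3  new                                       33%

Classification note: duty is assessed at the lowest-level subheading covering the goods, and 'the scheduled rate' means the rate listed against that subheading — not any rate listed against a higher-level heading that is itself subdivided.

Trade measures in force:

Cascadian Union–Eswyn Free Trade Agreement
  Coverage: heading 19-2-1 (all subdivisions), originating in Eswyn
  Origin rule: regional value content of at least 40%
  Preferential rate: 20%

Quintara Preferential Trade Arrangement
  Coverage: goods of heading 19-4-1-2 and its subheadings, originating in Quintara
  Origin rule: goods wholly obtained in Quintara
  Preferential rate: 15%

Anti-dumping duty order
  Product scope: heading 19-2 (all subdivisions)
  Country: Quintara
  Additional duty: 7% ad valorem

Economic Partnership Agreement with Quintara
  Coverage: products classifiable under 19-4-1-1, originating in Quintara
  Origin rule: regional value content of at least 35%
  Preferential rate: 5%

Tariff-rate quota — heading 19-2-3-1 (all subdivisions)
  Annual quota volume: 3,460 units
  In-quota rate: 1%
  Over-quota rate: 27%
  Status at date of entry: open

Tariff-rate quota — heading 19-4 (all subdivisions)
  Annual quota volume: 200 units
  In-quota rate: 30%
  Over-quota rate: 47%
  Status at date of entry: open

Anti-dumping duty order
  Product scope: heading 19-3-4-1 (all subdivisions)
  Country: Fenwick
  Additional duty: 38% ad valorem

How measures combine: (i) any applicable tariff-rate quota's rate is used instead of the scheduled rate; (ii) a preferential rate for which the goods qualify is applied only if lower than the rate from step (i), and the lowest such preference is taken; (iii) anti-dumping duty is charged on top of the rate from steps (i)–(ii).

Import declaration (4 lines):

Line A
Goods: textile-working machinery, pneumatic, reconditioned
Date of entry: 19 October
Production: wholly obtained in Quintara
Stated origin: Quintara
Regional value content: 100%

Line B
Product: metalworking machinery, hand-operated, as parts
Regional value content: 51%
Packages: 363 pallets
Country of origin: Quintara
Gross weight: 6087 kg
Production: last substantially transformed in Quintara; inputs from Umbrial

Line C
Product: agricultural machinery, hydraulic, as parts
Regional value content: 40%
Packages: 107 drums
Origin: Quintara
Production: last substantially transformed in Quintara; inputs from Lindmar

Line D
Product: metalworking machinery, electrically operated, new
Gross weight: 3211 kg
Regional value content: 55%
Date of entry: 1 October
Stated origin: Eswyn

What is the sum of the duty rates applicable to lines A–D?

Line A: textile-working → 19-3; pneumatic → 19-3-4; reconditioned → 19-3-4-1. Scheduled 4%. Quintara agreement on 19-4-1-2: 19-3-4-1 not covered; Quintara agreement on 19-4-1-1: 19-3-4-1 not covered. → 4%.
Line B: metalworking → 19-2; hand-operated → 19-2-4; as parts → 19-2-4-1. Scheduled 24%. Quintara agreement on 19-4-1-2: 19-2-4-1 not covered; Quintara agreement on 19-4-1-1: 19-2-4-1 not covered; anti-dumping (Quintara, 19-2): +7%; total 24% + 7% = 31%. → 31%.
Line C: agricultural → 19-1; hydraulic → 19-1-3; as parts → 19-1-3-1. Scheduled 34%. Quintara agreement on 19-4-1-2: 19-1-3-1 not covered; Quintara agreement on 19-4-1-1: 19-1-3-1 not covered. → 34%.
Line D: metalworking → 19-2; electrically operated → 19-2-1; new → 19-2-1-2. Scheduled 34%. Eswyn agreement on 19-2-1: RVC ≥ 40% → 20% available; preferential 20%. → 20%.
Sum: 4% + 31% + 34% + 20% = 89%.

89%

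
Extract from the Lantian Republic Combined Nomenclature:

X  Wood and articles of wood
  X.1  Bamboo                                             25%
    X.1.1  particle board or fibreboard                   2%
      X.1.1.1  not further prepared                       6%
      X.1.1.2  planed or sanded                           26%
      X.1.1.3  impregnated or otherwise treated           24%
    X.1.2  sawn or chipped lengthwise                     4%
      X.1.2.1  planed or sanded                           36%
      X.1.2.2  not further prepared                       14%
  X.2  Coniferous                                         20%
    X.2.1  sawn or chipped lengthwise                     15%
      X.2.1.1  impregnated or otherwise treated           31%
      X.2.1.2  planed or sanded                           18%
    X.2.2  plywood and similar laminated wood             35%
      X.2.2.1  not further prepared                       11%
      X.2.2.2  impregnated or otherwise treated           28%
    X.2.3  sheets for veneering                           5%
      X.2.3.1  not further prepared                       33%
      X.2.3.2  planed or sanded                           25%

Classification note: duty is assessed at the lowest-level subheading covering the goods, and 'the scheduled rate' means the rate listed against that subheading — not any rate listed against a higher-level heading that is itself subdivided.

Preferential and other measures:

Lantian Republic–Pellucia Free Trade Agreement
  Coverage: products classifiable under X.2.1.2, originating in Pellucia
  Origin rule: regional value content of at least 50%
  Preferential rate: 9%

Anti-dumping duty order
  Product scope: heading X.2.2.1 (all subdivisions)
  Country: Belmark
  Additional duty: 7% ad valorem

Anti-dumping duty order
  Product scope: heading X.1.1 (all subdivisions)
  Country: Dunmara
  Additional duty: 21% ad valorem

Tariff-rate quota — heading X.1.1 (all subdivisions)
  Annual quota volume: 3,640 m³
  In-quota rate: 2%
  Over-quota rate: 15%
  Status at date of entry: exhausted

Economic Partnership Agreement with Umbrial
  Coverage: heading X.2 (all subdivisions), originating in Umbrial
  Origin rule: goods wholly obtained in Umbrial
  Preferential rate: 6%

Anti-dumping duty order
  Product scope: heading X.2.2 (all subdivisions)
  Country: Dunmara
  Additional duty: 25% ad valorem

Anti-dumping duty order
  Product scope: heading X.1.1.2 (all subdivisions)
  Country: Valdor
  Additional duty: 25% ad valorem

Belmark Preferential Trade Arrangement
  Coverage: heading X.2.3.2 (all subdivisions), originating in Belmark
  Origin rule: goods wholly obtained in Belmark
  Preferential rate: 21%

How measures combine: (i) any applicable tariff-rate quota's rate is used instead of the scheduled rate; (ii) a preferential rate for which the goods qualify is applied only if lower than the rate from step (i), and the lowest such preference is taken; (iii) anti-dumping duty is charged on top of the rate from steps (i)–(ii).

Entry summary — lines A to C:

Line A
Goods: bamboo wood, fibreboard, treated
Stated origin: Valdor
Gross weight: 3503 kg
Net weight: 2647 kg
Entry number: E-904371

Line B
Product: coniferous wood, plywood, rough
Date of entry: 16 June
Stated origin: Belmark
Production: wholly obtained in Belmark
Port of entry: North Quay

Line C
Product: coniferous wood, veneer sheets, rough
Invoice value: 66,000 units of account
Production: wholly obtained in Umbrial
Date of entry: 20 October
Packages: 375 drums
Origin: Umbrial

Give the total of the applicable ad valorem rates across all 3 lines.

39%

Line A: bamboo → X.1; fibreboard → X.1.1; treated → X.1.1.3. Scheduled 24%. quota on X.1.1 exhausted → over-quota 15%. → 15%.
Line B: coniferous → X.2; plywood → X.2.2; rough → X.2.2.1. Scheduled 11%. Belmark agreement on X.2.3.2: X.2.2.1 not covered; anti-dumping (Belmark, X.2.2.1): +7%; total 11% + 7% = 18%. → 18%.
Line C: coniferous → X.2; veneer sheets → X.2.3; rough → X.2.3.1. Scheduled 33%. Umbrial agreement on X.2: wholly obtained → 6% available; preferential 6%. → 6%.
Sum: 15% + 18% + 6% = 39%.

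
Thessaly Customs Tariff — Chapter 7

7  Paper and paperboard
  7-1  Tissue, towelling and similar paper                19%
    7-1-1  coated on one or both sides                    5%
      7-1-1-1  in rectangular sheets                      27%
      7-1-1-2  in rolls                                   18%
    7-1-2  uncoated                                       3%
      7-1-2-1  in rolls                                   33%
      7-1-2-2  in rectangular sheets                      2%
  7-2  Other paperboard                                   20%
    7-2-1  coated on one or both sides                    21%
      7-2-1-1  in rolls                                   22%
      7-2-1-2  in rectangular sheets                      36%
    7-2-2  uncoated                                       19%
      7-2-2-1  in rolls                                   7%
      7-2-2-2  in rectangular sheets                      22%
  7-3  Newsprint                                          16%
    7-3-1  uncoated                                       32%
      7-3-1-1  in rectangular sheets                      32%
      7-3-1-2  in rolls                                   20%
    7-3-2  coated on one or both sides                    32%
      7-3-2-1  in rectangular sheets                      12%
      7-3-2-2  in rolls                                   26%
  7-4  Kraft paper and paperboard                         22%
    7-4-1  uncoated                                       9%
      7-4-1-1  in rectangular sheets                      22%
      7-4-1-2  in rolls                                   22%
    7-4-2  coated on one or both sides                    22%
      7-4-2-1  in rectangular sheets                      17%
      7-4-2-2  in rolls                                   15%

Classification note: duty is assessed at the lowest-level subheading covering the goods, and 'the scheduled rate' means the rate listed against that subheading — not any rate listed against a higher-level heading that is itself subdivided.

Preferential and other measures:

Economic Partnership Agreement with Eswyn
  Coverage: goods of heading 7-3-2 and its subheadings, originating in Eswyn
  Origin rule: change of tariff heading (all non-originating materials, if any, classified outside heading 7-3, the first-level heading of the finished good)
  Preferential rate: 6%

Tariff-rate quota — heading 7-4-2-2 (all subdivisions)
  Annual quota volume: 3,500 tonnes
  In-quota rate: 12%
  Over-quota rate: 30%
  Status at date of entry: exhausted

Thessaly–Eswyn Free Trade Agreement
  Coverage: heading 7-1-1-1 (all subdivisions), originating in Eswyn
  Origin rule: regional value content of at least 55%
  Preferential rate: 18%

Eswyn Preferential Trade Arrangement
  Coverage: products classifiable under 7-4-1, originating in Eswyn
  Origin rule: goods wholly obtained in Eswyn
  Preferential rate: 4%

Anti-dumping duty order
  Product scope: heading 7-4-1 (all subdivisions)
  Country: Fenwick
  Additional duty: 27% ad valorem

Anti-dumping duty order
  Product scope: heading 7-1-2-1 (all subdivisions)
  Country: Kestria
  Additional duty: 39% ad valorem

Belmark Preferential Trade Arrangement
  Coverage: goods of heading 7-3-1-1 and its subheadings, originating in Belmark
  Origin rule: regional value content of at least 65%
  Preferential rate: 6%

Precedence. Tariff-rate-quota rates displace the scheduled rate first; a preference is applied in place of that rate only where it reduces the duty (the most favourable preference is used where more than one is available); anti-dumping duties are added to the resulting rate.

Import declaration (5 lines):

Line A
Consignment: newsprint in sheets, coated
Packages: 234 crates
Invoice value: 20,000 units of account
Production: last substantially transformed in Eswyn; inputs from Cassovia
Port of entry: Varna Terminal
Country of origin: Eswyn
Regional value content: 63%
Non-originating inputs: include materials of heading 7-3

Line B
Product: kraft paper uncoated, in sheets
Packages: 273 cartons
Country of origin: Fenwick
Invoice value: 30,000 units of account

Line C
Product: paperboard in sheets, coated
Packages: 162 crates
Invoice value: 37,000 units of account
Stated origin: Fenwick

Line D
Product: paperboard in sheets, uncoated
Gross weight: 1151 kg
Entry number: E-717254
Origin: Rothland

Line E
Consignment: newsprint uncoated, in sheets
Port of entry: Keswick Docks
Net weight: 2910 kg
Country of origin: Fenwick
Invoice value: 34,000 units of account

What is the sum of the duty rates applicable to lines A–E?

151%

Line A: newsprint → 7-3; coated → 7-3-2; in sheets → 7-3-2-1. Scheduled 12%. Eswyn agreement on 7-3-2: CTH not met; Eswyn agreement on 7-1-1-1: 7-3-2-1 not covered; Eswyn agreement on 7-4-1: 7-3-2-1 not covered. → 12%.
Line B: kraft paper → 7-4; uncoated → 7-4-1; in sheets → 7-4-1-1. Scheduled 22%. anti-dumping (Fenwick, 7-4-1): +27%; total 22% + 27% = 49%. → 49%.
Line C: paperboard → 7-2; coated → 7-2-1; in sheets → 7-2-1-2. Scheduled 36%. No special measure applies. → 36%.
Line D: paperboard → 7-2; uncoated → 7-2-2; in sheets → 7-2-2-2. Scheduled 22%. No special measure applies. → 22%.
Line E: newsprint → 7-3; uncoated → 7-3-1; in sheets → 7-3-1-1. Scheduled 32%. No special measure applies. → 32%.
Sum: 12% + 49% + 36% + 22% + 32% = 151%.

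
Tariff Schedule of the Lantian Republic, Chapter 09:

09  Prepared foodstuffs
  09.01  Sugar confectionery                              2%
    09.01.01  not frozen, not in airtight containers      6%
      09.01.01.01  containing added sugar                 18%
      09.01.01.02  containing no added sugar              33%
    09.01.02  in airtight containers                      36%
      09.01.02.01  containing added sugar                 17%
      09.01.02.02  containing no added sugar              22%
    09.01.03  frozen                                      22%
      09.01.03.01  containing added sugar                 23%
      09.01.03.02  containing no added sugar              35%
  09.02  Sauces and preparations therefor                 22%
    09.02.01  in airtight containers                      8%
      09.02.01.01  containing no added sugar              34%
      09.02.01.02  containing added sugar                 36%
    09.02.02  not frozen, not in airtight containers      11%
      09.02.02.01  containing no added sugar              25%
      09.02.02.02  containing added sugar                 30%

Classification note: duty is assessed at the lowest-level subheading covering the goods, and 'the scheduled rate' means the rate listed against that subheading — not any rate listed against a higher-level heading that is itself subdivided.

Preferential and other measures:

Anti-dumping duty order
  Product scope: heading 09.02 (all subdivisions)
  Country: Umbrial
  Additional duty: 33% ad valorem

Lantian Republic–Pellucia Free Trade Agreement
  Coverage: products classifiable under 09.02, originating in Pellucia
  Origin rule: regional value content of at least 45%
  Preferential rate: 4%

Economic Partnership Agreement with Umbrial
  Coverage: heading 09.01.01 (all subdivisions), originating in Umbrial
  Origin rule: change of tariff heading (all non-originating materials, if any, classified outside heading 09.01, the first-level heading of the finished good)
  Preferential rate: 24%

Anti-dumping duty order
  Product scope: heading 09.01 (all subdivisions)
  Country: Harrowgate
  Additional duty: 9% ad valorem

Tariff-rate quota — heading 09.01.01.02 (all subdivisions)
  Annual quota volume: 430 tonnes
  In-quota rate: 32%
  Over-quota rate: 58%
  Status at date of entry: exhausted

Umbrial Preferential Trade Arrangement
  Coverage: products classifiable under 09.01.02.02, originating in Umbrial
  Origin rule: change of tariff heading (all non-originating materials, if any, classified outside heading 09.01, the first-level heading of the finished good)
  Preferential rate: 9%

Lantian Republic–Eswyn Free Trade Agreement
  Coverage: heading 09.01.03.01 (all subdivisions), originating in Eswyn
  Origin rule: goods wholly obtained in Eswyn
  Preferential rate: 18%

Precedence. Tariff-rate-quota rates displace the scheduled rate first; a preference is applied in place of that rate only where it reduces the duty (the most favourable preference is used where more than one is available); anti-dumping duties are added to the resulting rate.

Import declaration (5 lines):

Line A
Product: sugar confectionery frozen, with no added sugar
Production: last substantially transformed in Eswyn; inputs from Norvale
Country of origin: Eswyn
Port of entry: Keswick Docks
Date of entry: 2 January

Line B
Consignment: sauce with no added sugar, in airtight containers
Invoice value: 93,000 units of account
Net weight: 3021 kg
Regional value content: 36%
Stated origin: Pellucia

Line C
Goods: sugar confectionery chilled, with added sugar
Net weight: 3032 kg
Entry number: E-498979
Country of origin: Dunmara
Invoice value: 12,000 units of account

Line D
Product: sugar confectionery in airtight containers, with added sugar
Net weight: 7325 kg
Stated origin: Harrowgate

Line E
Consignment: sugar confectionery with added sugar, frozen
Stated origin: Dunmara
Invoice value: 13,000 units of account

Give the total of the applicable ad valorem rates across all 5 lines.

Line A: sugar confectionery → 09.01; frozen → 09.01.03; with no added sugar → 09.01.03.02. Scheduled 35%. Eswyn agreement on 09.01.03.01: 09.01.03.02 not covered. → 35%.
Line B: sauce → 09.02; in airtight containers → 09.02.01; with no added sugar → 09.02.01.01. Scheduled 34%. Pellucia agreement on 09.02: RVC < 45%. → 34%.
Line C: sugar confectionery → 09.01; chilled → 09.01.01; with added sugar → 09.01.01.01. Scheduled 18%. No special measure applies. → 18%.
Line D: sugar confectionery → 09.01; in airtight containers → 09.01.02; with added sugar → 09.01.02.01. Scheduled 17%. anti-dumping (Harrowgate, 09.01): +9%; total 17% + 9% = 26%. → 26%.
Line E: sugar confectionery → 09.01; frozen → 09.01.03; with added sugar → 09.01.03.01. Scheduled 23%. No special measure applies. → 23%.
Sum: 35% + 34% + 18% + 26% + 23% = 136%.

136%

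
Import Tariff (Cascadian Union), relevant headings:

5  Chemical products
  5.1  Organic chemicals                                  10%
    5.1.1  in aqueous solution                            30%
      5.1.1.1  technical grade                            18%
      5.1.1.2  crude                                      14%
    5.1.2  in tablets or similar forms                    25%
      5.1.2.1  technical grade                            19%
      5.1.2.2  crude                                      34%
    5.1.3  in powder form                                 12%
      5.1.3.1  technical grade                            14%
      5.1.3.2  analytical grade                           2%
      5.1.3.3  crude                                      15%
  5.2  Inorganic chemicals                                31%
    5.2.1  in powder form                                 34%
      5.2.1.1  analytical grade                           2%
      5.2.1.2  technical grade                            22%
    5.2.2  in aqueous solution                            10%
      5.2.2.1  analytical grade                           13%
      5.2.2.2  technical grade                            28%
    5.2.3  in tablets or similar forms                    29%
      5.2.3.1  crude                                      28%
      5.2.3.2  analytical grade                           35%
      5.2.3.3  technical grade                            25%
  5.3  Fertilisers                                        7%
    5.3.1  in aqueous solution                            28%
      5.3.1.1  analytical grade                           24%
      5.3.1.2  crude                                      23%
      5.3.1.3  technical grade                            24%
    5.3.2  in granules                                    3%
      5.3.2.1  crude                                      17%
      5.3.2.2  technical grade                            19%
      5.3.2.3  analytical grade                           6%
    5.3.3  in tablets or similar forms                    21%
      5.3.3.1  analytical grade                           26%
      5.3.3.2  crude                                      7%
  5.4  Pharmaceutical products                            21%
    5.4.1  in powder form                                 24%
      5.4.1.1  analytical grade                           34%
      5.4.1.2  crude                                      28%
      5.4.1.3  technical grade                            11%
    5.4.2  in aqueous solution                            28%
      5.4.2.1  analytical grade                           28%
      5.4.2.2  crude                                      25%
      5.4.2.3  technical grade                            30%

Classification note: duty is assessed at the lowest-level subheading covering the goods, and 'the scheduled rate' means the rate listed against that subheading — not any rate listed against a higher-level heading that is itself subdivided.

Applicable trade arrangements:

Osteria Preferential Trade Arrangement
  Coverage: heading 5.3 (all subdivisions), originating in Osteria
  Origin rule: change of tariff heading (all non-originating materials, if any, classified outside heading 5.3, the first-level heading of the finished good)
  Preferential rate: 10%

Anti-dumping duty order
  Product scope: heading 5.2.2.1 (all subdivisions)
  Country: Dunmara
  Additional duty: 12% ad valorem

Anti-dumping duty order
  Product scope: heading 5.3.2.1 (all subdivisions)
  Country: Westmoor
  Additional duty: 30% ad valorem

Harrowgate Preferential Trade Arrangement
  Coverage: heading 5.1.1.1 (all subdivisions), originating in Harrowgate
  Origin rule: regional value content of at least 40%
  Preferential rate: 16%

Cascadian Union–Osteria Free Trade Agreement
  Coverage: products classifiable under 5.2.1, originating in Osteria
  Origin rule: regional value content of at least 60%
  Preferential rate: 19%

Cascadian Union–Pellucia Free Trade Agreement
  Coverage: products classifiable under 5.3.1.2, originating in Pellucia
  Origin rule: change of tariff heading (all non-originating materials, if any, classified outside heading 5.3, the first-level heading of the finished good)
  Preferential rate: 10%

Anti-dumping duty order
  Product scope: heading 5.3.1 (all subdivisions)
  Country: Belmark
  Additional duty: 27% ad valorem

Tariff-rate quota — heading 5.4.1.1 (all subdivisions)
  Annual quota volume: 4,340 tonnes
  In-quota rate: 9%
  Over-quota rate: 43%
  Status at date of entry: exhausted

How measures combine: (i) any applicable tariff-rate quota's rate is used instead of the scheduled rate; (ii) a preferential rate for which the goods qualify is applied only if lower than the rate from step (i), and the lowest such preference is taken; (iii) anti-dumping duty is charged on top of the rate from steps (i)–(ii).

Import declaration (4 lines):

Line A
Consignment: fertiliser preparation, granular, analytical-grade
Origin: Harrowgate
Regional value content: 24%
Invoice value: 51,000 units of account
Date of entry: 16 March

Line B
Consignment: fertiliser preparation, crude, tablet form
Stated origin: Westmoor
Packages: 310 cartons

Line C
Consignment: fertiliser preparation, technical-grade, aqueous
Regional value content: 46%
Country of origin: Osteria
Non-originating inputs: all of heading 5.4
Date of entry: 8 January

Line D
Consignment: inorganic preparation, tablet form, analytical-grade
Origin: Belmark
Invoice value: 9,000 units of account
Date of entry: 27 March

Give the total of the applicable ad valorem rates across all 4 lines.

Line A: fertiliser → 5.3; granular → 5.3.2; analytical-grade → 5.3.2.3. Scheduled 6%. Harrowgate agreement on 5.1.1.1: 5.3.2.3 not covered. → 6%.
Line B: fertiliser → 5.3; tablet form → 5.3.3; crude → 5.3.3.2. Scheduled 7%. No special measure applies. → 7%.
Line C: fertiliser → 5.3; aqueous → 5.3.1; technical-grade → 5.3.1.3. Scheduled 24%. Osteria agreement on 5.3: CTH met → 10% available; Osteria agreement on 5.2.1: 5.3.1.3 not covered; preferential 10%. → 10%.
Line D: inorganic → 5.2; tablet form → 5.2.3; analytical-grade → 5.2.3.2. Scheduled 35%. No special measure applies. → 35%.
Sum: 6% + 7% + 10% + 35% = 58%.

58%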